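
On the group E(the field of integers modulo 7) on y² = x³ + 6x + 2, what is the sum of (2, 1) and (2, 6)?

O

The two points share x = 2 and their y-coordinates satisfy 1 + 6 ≡ 0 (mod 7), so they are inverses. Their sum is ∞.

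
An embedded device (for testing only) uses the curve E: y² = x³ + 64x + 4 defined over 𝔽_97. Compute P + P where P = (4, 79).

(40, 33)

tangent at (4, 79): λ = (3·4² + 64)/(2·79) ≡ 15/61. 61⁻¹ ≡ 35 (mod 97) since 61·35 = 2135 ≡ 1, so λ ≡ 15·35 ≡ 40.
  x = λ² - 4 - 4 = 1600 - 8 ≡ 40; y = λ·(4 - 40) - 79 ≡ 33. → (40, 33)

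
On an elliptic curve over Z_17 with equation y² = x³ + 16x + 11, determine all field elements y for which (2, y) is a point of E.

x³ + 16x + 11 = 51 ≡ 0 (mod 17).
Only y = 0 satisfies y² ≡ 0.

0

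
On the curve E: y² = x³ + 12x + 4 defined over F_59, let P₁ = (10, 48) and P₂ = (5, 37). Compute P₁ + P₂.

(4, 36)

(10, 48) + (5, 37). λ = (37 - 48)/(5 - 10) ≡ 48/54 mod 59. 54⁻¹ ≡ 47 (mod 59), so λ ≡ 14.
  x = λ² - 10 - 5 = 196 - 15 ≡ 4; y = λ·(10 - 4) - 48 ≡ 36. → (4, 36)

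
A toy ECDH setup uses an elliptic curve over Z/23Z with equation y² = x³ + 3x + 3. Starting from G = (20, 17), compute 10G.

(21, 14)

Double-and-add on 10 = (1010)₂. Start with G = (20, 17) for the leading 1-bit.
double: tangent at (20, 17): λ = (3·20² + 3)/(2·17) ≡ 7/11. 11⁻¹ ≡ 21 (mod 23), so λ ≡ 7·21 ≡ 9.
  x = λ² - 20 - 20 = 81 - 40 ≡ 18; y = λ·(20 - 18) - 17 ≡ 1. → (18, 1)
double: tangent at (18, 1): λ = (3·18² + 3)/(2·1) ≡ 9/2. 2⁻¹ ≡ 12 (mod 23), so λ ≡ 9·12 ≡ 16.
  x = λ² - 18 - 18 = 256 - 36 ≡ 13; y = λ·(18 - 13) - 1 ≡ 10. → (13, 10)
add G: (13, 10) + (20, 17). λ = (17 - 10)/(20 - 13) ≡ 7/7 mod 23. 7⁻¹ ≡ 10 (mod 23), so λ ≡ 1.
  x = λ² - 13 - 20 = 1 - 33 ≡ 14; y = λ·(13 - 14) - 10 ≡ 12. → (14, 12)
double: tangent at (14, 12): λ = (3·14² + 3)/(2·12) ≡ 16/1. 1⁻¹ ≡ 1 (mod 23) since 1·1 = 1 ≡ 1, so λ ≡ 16·1 ≡ 16.
  x = λ² - 14 - 14 = 256 - 28 ≡ 21; y = λ·(14 - 21) - 12 ≡ 14. → (21, 14)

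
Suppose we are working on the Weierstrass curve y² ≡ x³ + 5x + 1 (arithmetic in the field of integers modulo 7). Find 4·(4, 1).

(5, 2)

Write P = (4, 1).
Repeated addition: build up to 4P.
2P: tangent at (4, 1): λ = (3·4² + 5)/(2·1) ≡ 4/2. 2⁻¹ ≡ 4 (mod 7) since 2·4 = 8 ≡ 1, so λ ≡ 4·4 ≡ 2.
  x = λ² - 4 - 4 = 4 - 8 ≡ 3; y = λ·(4 - 3) - 1 ≡ 1. → (3, 1)
3P: (3, 1) + (4, 1). λ = (1 - 1)/(4 - 3) ≡ 0/1 mod 7. 1⁻¹ ≡ 1 (mod 7) since 1·1 = 1 ≡ 1, so λ ≡ 0.
  x = λ² - 3 - 4 = 0 - 7 ≡ 0; y = λ·(3 - 0) - 1 ≡ 6. → (0, 6)
4P: (0, 6) + (4, 1). λ = (1 - 6)/(4 - 0) ≡ 2/4 mod 7. 4⁻¹ ≡ 2 (mod 7) since 4·2 = 8 ≡ 1, so λ ≡ 4.
  x = λ² - 0 - 4 = 16 - 4 ≡ 5; y = λ·(0 - 5) - 6 ≡ 2. → (5, 2)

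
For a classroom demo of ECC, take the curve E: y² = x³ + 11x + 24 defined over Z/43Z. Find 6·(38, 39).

Write Q = (38, 39).
Double-and-add on 6 = (110)₂. Start with Q = (38, 39) for the leading 1-bit.
double: tangent at (38, 39): λ = (3·38² + 11)/(2·39) ≡ 0/35. 35⁻¹ ≡ 16 (mod 43), so λ ≡ 0·16 ≡ 0.
  x = λ² - 38 - 38 = 0 - 76 ≡ 10; y = λ·(38 - 10) - 39 ≡ 4. → (10, 4)
add Q: (10, 4) + (38, 39). λ = (39 - 4)/(38 - 10) ≡ 35/28 mod 43. 28⁻¹ ≡ 20 (mod 43) since 28·20 = 560 ≡ 1, so λ ≡ 12.
  x = λ² - 10 - 38 = 144 - 48 ≡ 10; y = λ·(10 - 10) - 4 ≡ 39. → (10, 39)
double: tangent at (10, 39): λ = (3·10² + 11)/(2·39) ≡ 10/35. 35⁻¹ ≡ 16 (mod 43), so λ ≡ 10·16 ≡ 31.
  x = λ² - 10 - 10 = 961 - 20 ≡ 38; y = λ·(10 - 38) - 39 ≡ 39. → (38, 39)

(38, 39)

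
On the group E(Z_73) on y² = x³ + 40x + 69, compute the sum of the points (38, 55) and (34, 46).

(38, 55) + (34, 46). λ = (46 - 55)/(34 - 38) ≡ 64/69 mod 73. 69⁻¹ ≡ 18 (mod 73), so λ ≡ 57.
  x = λ² - 38 - 34 = 3249 - 72 ≡ 38; y = λ·(38 - 38) - 55 ≡ 18. → (38, 18)

(38, 18)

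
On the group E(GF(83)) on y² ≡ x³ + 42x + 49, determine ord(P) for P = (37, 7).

2P: tangent at (37, 7): λ = (3·37² + 42)/(2·7) ≡ 82/14. 14⁻¹ ≡ 6 (mod 83) since 14·6 = 84 ≡ 1, so λ ≡ 82·6 ≡ 77.
  x = λ² - 37 - 37 = 5929 - 74 ≡ 45; y = λ·(37 - 45) - 7 ≡ 41. → (45, 41)
3P: (45, 41) + (37, 7). λ = (7 - 41)/(37 - 45) ≡ 49/75 mod 83. 75⁻¹ ≡ 31 (mod 83), so λ ≡ 25.
  x = λ² - 45 - 37 = 625 - 82 ≡ 45; y = λ·(45 - 45) - 41 ≡ 42. → (45, 42)
4P: (45, 42) + (37, 7). λ = (7 - 42)/(37 - 45) ≡ 48/75 mod 83. 75⁻¹ ≡ 31 (mod 83) since 75·31 = 2325 ≡ 1, so λ ≡ 77.
  x = λ² - 45 - 37 = 5929 - 82 ≡ 37; y = λ·(45 - 37) - 42 ≡ 76. → (37, 76)
5P: (37, 76) + (37, 7): same x and y₁ ≡ -y₂, so the sum is O.
5P = O, so the order is 5.

5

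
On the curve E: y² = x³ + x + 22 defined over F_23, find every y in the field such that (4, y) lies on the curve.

x³ + 1x + 22 = 90 ≡ 21 (mod 23).
21 is a non-residue mod 23; no y exists.

none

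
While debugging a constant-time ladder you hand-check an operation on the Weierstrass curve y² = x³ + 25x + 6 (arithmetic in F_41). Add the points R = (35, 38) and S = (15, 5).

(1, 14)

(35, 38) + (15, 5). λ = (5 - 38)/(15 - 35) ≡ 8/21 mod 41. 21⁻¹ ≡ 2 (mod 41), so λ ≡ 16.
  x = λ² - 35 - 15 = 256 - 50 ≡ 1; y = λ·(35 - 1) - 38 ≡ 14. → (1, 14)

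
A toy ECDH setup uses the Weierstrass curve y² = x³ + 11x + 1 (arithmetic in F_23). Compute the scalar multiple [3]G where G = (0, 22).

(19, 13)

Repeated addition: build up to 3G.
2G: tangent at (0, 22): λ = (3·0² + 11)/(2·22) ≡ 11/21. 21⁻¹ ≡ 11 (mod 23), so λ ≡ 11·11 ≡ 6.
  x = λ² - 0 - 0 = 36 - 0 ≡ 13; y = λ·(0 - 13) - 22 ≡ 15. → (13, 15)
3G: (13, 15) + (0, 22). λ = (22 - 15)/(0 - 13) ≡ 7/10 mod 23. 10⁻¹ ≡ 7 (mod 23) since 10·7 = 70 ≡ 1, so λ ≡ 3.
  x = λ² - 13 - 0 = 9 - 13 ≡ 19; y = λ·(13 - 19) - 15 ≡ 13. → (19, 13)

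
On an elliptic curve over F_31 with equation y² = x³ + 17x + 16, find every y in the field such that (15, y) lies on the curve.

9, 22

x³ + 17x + 16 = 3646 ≡ 19 (mod 31).
Square roots of 19 mod 31: 9 and 22 (since 9² = 81 ≡ 19).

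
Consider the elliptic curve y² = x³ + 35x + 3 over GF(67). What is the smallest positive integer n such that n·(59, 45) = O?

4

2P: tangent at (59, 45): λ = (3·59² + 35)/(2·45) ≡ 26/23. 23⁻¹ ≡ 35 (mod 67), so λ ≡ 26·35 ≡ 39.
  x = λ² - 59 - 59 = 1521 - 118 ≡ 63; y = λ·(59 - 63) - 45 ≡ 0. → (63, 0)
3P: (63, 0) + (59, 45). λ = (45 - 0)/(59 - 63) ≡ 45/63 mod 67. 63⁻¹ ≡ 50 (mod 67), so λ ≡ 39.
  x = λ² - 63 - 59 = 1521 - 122 ≡ 59; y = λ·(63 - 59) - 0 ≡ 22. → (59, 22)
4P: (59, 22) + (59, 45): same x and y₁ ≡ -y₂, so the sum is O.
4P = O, so the order is 4.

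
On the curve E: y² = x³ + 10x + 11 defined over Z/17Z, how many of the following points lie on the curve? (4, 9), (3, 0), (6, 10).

3

(4, 9): 9² ≡ 13, rhs ≡ 13 → on.
(3, 0): 0² ≡ 0, rhs ≡ 0 → on.
(6, 10): 10² ≡ 15, rhs ≡ 15 → on.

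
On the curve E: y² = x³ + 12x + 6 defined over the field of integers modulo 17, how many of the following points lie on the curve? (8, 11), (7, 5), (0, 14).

2

(8, 11): 11² ≡ 2, rhs ≡ 2 → on.
(7, 5): 5² ≡ 8, rhs ≡ 8 → on.
(0, 14): 14² ≡ 9, rhs ≡ 6 → off.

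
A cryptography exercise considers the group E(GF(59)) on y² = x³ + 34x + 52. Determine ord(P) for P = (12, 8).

10

2P: tangent at (12, 8): λ = (3·12² + 34)/(2·8) ≡ 53/16. 16⁻¹ ≡ 48 (mod 59), so λ ≡ 53·48 ≡ 7.
  x = λ² - 12 - 12 = 49 - 24 ≡ 25; y = λ·(12 - 25) - 8 ≡ 19. → (25, 19)
3P: (25, 19) + (12, 8). λ = (8 - 19)/(12 - 25) ≡ 48/46 mod 59. 46⁻¹ ≡ 9 (mod 59), so λ ≡ 19.
  x = λ² - 25 - 12 = 361 - 37 ≡ 29; y = λ·(25 - 29) - 19 ≡ 23. → (29, 23)
4P: (29, 23) + (12, 8). λ = (8 - 23)/(12 - 29) ≡ 44/42 mod 59. 42⁻¹ ≡ 52 (mod 59), so λ ≡ 46.
  x = λ² - 29 - 12 = 2116 - 41 ≡ 10; y = λ·(29 - 10) - 23 ≡ 25. → (10, 25)
5P: (10, 25) + (12, 8). λ = (8 - 25)/(12 - 10) ≡ 42/2 mod 59. 2⁻¹ ≡ 30 (mod 59), so λ ≡ 21.
  x = λ² - 10 - 12 = 441 - 22 ≡ 6; y = λ·(10 - 6) - 25 ≡ 0. → (6, 0)
6P: (6, 0) + (12, 8). λ = (8 - 0)/(12 - 6) ≡ 8/6 mod 59. 6⁻¹ ≡ 10 (mod 59) since 6·10 = 60 ≡ 1, so λ ≡ 21.
  x = λ² - 6 - 12 = 441 - 18 ≡ 10; y = λ·(6 - 10) - 0 ≡ 34. → (10, 34)
7P: (10, 34) + (12, 8). λ = (8 - 34)/(12 - 10) ≡ 33/2 mod 59. 2⁻¹ ≡ 30 (mod 59), so λ ≡ 46.
  x = λ² - 10 - 12 = 2116 - 22 ≡ 29; y = λ·(10 - 29) - 34 ≡ 36. → (29, 36)
8P: (29, 36) + (12, 8). λ = (8 - 36)/(12 - 29) ≡ 31/42 mod 59. 42⁻¹ ≡ 52 (mod 59) since 42·52 = 2184 ≡ 1, so λ ≡ 19.
  x = λ² - 29 - 12 = 361 - 41 ≡ 25; y = λ·(29 - 25) - 36 ≡ 40. → (25, 40)
9P: (25, 40) + (12, 8). λ = (8 - 40)/(12 - 25) ≡ 27/46 mod 59. 46⁻¹ ≡ 9 (mod 59), so λ ≡ 7.
  x = λ² - 25 - 12 = 49 - 37 ≡ 12; y = λ·(25 - 12) - 40 ≡ 51. → (12, 51)
10P: (12, 51) + (12, 8): same x and y₁ ≡ -y₂, so the sum is O.
10P = O, so the order is 10.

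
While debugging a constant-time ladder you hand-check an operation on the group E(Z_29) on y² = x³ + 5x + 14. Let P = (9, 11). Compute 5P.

(21, 19)

Repeated addition: build up to 5P.
2P: tangent at (9, 11): λ = (3·9² + 5)/(2·11) ≡ 16/22. 22⁻¹ ≡ 4 (mod 29) since 22·4 = 88 ≡ 1, so λ ≡ 16·4 ≡ 6.
  x = λ² - 9 - 9 = 36 - 18 ≡ 18; y = λ·(9 - 18) - 11 ≡ 22. → (18, 22)
3P: (18, 22) + (9, 11). λ = (11 - 22)/(9 - 18) ≡ 18/20 mod 29. 20⁻¹ ≡ 16 (mod 29) since 20·16 = 320 ≡ 1, so λ ≡ 27.
  x = λ² - 18 - 9 = 729 - 27 ≡ 6; y = λ·(18 - 6) - 22 ≡ 12. → (6, 12)
4P: (6, 12) + (9, 11). λ = (11 - 12)/(9 - 6) ≡ 28/3 mod 29. 3⁻¹ ≡ 10 (mod 29) since 3·10 = 30 ≡ 1, so λ ≡ 19.
  x = λ² - 6 - 9 = 361 - 15 ≡ 27; y = λ·(6 - 27) - 12 ≡ 24. → (27, 24)
5P: (27, 24) + (9, 11). λ = (11 - 24)/(9 - 27) ≡ 16/11 mod 29. 11⁻¹ ≡ 8 (mod 29), so λ ≡ 12.
  x = λ² - 27 - 9 = 144 - 36 ≡ 21; y = λ·(27 - 21) - 24 ≡ 19. → (21, 19)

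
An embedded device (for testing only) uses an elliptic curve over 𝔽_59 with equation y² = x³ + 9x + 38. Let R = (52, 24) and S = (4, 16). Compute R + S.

(44, 56)

(52, 24) + (4, 16). λ = (16 - 24)/(4 - 52) ≡ 51/11 mod 59. 11⁻¹ ≡ 43 (mod 59) since 11·43 = 473 ≡ 1, so λ ≡ 10.
  x = λ² - 52 - 4 = 100 - 56 ≡ 44; y = λ·(52 - 44) - 24 ≡ 56. → (44, 56)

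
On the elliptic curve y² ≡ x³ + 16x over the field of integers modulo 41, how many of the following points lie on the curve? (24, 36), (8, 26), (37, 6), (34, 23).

(24, 36): 36² ≡ 25, rhs ≡ 22 → off.
(8, 26): 26² ≡ 20, rhs ≡ 25 → off.
(37, 6): 6² ≡ 36, rhs ≡ 36 → on.
(34, 23): 23² ≡ 37, rhs ≡ 37 → on.

2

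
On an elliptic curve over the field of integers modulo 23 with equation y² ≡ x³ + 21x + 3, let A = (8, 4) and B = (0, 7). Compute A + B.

(4, 6)

(8, 4) + (0, 7). λ = (7 - 4)/(0 - 8) ≡ 3/15 mod 23. 15⁻¹ ≡ 20 (mod 23), so λ ≡ 14.
  x = λ² - 8 - 0 = 196 - 8 ≡ 4; y = λ·(8 - 4) - 4 ≡ 6. → (4, 6)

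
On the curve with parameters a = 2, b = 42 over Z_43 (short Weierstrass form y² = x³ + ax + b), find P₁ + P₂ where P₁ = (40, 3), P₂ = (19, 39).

(40, 3) + (19, 39). λ = (39 - 3)/(19 - 40) ≡ 36/22 mod 43. 22⁻¹ ≡ 2 (mod 43), so λ ≡ 29.
  x = λ² - 40 - 19 = 841 - 59 ≡ 8; y = λ·(40 - 8) - 3 ≡ 22. → (8, 22)

(8, 22)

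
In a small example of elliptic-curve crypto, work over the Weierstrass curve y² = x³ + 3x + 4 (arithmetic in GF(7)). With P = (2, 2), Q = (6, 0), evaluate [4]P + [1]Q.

(2, 5)

First 4P:
Double-and-add on 4 = (100)₂. Start with P = (2, 2) for the leading 1-bit.
double: tangent at (2, 2): λ = (3·2² + 3)/(2·2) ≡ 1/4. 4⁻¹ ≡ 2 (mod 7) since 4·2 = 8 ≡ 1, so λ ≡ 1·2 ≡ 2.
  x = λ² - 2 - 2 = 4 - 4 ≡ 0; y = λ·(2 - 0) - 2 ≡ 2. → (0, 2)
double: tangent at (0, 2): λ = (3·0² + 3)/(2·2) ≡ 3/4. 4⁻¹ ≡ 2 (mod 7), so λ ≡ 3·2 ≡ 6.
  x = λ² - 0 - 0 = 36 - 0 ≡ 1; y = λ·(0 - 1) - 2 ≡ 6. → (1, 6)
4P = (1, 6).
Finally 4P + Q:
(1, 6) + (6, 0). λ = (0 - 6)/(6 - 1) ≡ 1/5 mod 7. 5⁻¹ ≡ 3 (mod 7) since 5·3 = 15 ≡ 1, so λ ≡ 3.
  x = λ² - 1 - 6 = 9 - 7 ≡ 2; y = λ·(1 - 2) - 6 ≡ 5. → (2, 5)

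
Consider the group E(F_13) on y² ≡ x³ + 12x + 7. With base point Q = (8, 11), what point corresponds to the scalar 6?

(6, 3)

Repeated addition: build up to 6Q.
2Q: tangent at (8, 11): λ = (3·8² + 12)/(2·11) ≡ 9/9. 9⁻¹ ≡ 3 (mod 13), so λ ≡ 9·3 ≡ 1.
  x = λ² - 8 - 8 = 1 - 16 ≡ 11; y = λ·(8 - 11) - 11 ≡ 12. → (11, 12)
3Q: (11, 12) + (8, 11). λ = (11 - 12)/(8 - 11) ≡ 12/10 mod 13. 10⁻¹ ≡ 4 (mod 13), so λ ≡ 9.
  x = λ² - 11 - 8 = 81 - 19 ≡ 10; y = λ·(11 - 10) - 12 ≡ 10. → (10, 10)
4Q: (10, 10) + (8, 11). λ = (11 - 10)/(8 - 10) ≡ 1/11 mod 13. 11⁻¹ ≡ 6 (mod 13), so λ ≡ 6.
  x = λ² - 10 - 8 = 36 - 18 ≡ 5; y = λ·(10 - 5) - 10 ≡ 7. → (5, 7)
5Q: (5, 7) + (8, 11). λ = (11 - 7)/(8 - 5) ≡ 4/3 mod 13. 3⁻¹ ≡ 9 (mod 13) since 3·9 = 27 ≡ 1, so λ ≡ 10.
  x = λ² - 5 - 8 = 100 - 13 ≡ 9; y = λ·(5 - 9) - 7 ≡ 5. → (9, 5)
6Q: (9, 5) + (8, 11). λ = (11 - 5)/(8 - 9) ≡ 6/12 mod 13. 12⁻¹ ≡ 12 (mod 13), so λ ≡ 7.
  x = λ² - 9 - 8 = 49 - 17 ≡ 6; y = λ·(9 - 6) - 5 ≡ 3. → (6, 3)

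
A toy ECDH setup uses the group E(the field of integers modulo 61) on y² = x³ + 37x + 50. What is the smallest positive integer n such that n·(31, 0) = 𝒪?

2

2P: (31, 0) + (31, 0): same x and y₁ ≡ -y₂, so the sum is 𝒪.
2P = 𝒪, so the order is 2.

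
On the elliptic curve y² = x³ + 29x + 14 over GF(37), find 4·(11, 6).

Write P = (11, 6).
Repeated addition: build up to 4P.
2P: tangent at (11, 6): λ = (3·11² + 29)/(2·6) ≡ 22/12. 12⁻¹ ≡ 34 (mod 37) since 12·34 = 408 ≡ 1, so λ ≡ 22·34 ≡ 8.
  x = λ² - 11 - 11 = 64 - 22 ≡ 5; y = λ·(11 - 5) - 6 ≡ 5. → (5, 5)
3P: (5, 5) + (11, 6). λ = (6 - 5)/(11 - 5) ≡ 1/6 mod 37. 6⁻¹ ≡ 31 (mod 37) since 6·31 = 186 ≡ 1, so λ ≡ 31.
  x = λ² - 5 - 11 = 961 - 16 ≡ 20; y = λ·(5 - 20) - 5 ≡ 11. → (20, 11)
4P: (20, 11) + (11, 6). λ = (6 - 11)/(11 - 20) ≡ 32/28 mod 37. 28⁻¹ ≡ 4 (mod 37) since 28·4 = 112 ≡ 1, so λ ≡ 17.
  x = λ² - 20 - 11 = 289 - 31 ≡ 36; y = λ·(20 - 36) - 11 ≡ 13. → (36, 13)

(36, 13)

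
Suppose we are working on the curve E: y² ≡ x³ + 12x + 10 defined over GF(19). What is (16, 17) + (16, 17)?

tangent at (16, 17): λ = (3·16² + 12)/(2·17) ≡ 1/15. 15⁻¹ ≡ 14 (mod 19), so λ ≡ 1·14 ≡ 14.
  x = λ² - 16 - 16 = 196 - 32 ≡ 12; y = λ·(16 - 12) - 17 ≡ 1. → (12, 1)

(12, 1)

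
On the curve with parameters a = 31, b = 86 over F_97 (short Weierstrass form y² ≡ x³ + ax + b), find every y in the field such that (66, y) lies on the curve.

none

x³ + 31x + 86 = 289628 ≡ 83 (mod 97).
83 is a non-residue mod 97; no y exists.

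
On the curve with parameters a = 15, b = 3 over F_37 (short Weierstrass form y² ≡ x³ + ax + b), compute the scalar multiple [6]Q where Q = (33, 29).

(28, 8)

Repeated addition: build up to 6Q.
2Q: tangent at (33, 29): λ = (3·33² + 15)/(2·29) ≡ 26/21. 21⁻¹ ≡ 30 (mod 37), so λ ≡ 26·30 ≡ 3.
  x = λ² - 33 - 33 = 9 - 66 ≡ 17; y = λ·(33 - 17) - 29 ≡ 19. → (17, 19)
3Q: (17, 19) + (33, 29). λ = (29 - 19)/(33 - 17) ≡ 10/16 mod 37. 16⁻¹ ≡ 7 (mod 37), so λ ≡ 33.
  x = λ² - 17 - 33 = 1089 - 50 ≡ 3; y = λ·(17 - 3) - 19 ≡ 36. → (3, 36)
4Q: (3, 36) + (33, 29). λ = (29 - 36)/(33 - 3) ≡ 30/30 mod 37. 30⁻¹ ≡ 21 (mod 37), so λ ≡ 1.
  x = λ² - 3 - 33 = 1 - 36 ≡ 2; y = λ·(3 - 2) - 36 ≡ 2. → (2, 2)
5Q: (2, 2) + (33, 29). λ = (29 - 2)/(33 - 2) ≡ 27/31 mod 37. 31⁻¹ ≡ 6 (mod 37), so λ ≡ 14.
  x = λ² - 2 - 33 = 196 - 35 ≡ 13; y = λ·(2 - 13) - 2 ≡ 29. → (13, 29)
6Q: (13, 29) + (33, 29). λ = (29 - 29)/(33 - 13) ≡ 0/20 mod 37. 20⁻¹ ≡ 13 (mod 37), so λ ≡ 0.
  x = λ² - 13 - 33 = 0 - 46 ≡ 28; y = λ·(13 - 28) - 29 ≡ 8. → (28, 8)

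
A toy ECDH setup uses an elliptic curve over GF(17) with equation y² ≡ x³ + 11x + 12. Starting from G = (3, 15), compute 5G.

Double-and-add on 5 = (101)₂. Start with G = (3, 15) for the leading 1-bit.
double: tangent at (3, 15): λ = (3·3² + 11)/(2·15) ≡ 4/13. 13⁻¹ ≡ 4 (mod 17), so λ ≡ 4·4 ≡ 16.
  x = λ² - 3 - 3 = 256 - 6 ≡ 12; y = λ·(3 - 12) - 15 ≡ 11. → (12, 11)
double: tangent at (12, 11): λ = (3·12² + 11)/(2·11) ≡ 1/5. 5⁻¹ ≡ 7 (mod 17), so λ ≡ 1·7 ≡ 7.
  x = λ² - 12 - 12 = 49 - 24 ≡ 8; y = λ·(12 - 8) - 11 ≡ 0. → (8, 0)
add G: (8, 0) + (3, 15). λ = (15 - 0)/(3 - 8) ≡ 15/12 mod 17. 12⁻¹ ≡ 10 (mod 17), so λ ≡ 14.
  x = λ² - 8 - 3 = 196 - 11 ≡ 15; y = λ·(8 - 15) - 0 ≡ 4. → (15, 4)

(15, 4)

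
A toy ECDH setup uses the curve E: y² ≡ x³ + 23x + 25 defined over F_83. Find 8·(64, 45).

(1, 7)

Write G = (64, 45).
Repeated addition: build up to 8G.
2G: tangent at (64, 45): λ = (3·64² + 23)/(2·45) ≡ 27/7. 7⁻¹ ≡ 12 (mod 83), so λ ≡ 27·12 ≡ 75.
  x = λ² - 64 - 64 = 5625 - 128 ≡ 19; y = λ·(64 - 19) - 45 ≡ 10. → (19, 10)
3G: (19, 10) + (64, 45). λ = (45 - 10)/(64 - 19) ≡ 35/45 mod 83. 45⁻¹ ≡ 24 (mod 83), so λ ≡ 10.
  x = λ² - 19 - 64 = 100 - 83 ≡ 17; y = λ·(19 - 17) - 10 ≡ 10. → (17, 10)
4G: (17, 10) + (64, 45). λ = (45 - 10)/(64 - 17) ≡ 35/47 mod 83. 47⁻¹ ≡ 53 (mod 83), so λ ≡ 29.
  x = λ² - 17 - 64 = 841 - 81 ≡ 13; y = λ·(17 - 13) - 10 ≡ 23. → (13, 23)
5G: (13, 23) + (64, 45). λ = (45 - 23)/(64 - 13) ≡ 22/51 mod 83. 51⁻¹ ≡ 70 (mod 83), so λ ≡ 46.
  x = λ² - 13 - 64 = 2116 - 77 ≡ 47; y = λ·(13 - 47) - 23 ≡ 73. → (47, 73)
6G: (47, 73) + (64, 45). λ = (45 - 73)/(64 - 47) ≡ 55/17 mod 83. 17⁻¹ ≡ 44 (mod 83), so λ ≡ 13.
  x = λ² - 47 - 64 = 169 - 111 ≡ 58; y = λ·(47 - 58) - 73 ≡ 33. → (58, 33)
7G: (58, 33) + (64, 45). λ = (45 - 33)/(64 - 58) ≡ 12/6 mod 83. 6⁻¹ ≡ 14 (mod 83) since 6·14 = 84 ≡ 1, so λ ≡ 2.
  x = λ² - 58 - 64 = 4 - 122 ≡ 48; y = λ·(58 - 48) - 33 ≡ 70. → (48, 70)
8G: (48, 70) + (64, 45). λ = (45 - 70)/(64 - 48) ≡ 58/16 mod 83. 16⁻¹ ≡ 26 (mod 83), so λ ≡ 14.
  x = λ² - 48 - 64 = 196 - 112 ≡ 1; y = λ·(48 - 1) - 70 ≡ 7. → (1, 7)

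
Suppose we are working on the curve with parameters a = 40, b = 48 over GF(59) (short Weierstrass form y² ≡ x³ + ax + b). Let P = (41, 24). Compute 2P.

tangent at (41, 24): λ = (3·41² + 40)/(2·24) ≡ 9/48. 48⁻¹ ≡ 16 (mod 59) since 48·16 = 768 ≡ 1, so λ ≡ 9·16 ≡ 26.
  x = λ² - 41 - 41 = 676 - 82 ≡ 4; y = λ·(41 - 4) - 24 ≡ 53. → (4, 53)

(4, 53)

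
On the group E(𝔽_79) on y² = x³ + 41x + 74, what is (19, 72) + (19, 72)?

(62, 51)

tangent at (19, 72): λ = (3·19² + 41)/(2·72) ≡ 18/65. 65⁻¹ ≡ 62 (mod 79), so λ ≡ 18·62 ≡ 10.
  x = λ² - 19 - 19 = 100 - 38 ≡ 62; y = λ·(19 - 62) - 72 ≡ 51. → (62, 51)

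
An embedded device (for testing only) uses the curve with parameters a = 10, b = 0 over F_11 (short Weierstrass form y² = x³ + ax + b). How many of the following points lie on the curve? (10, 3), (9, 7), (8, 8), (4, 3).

(10, 3): 3² ≡ 9, rhs ≡ 0 → off.
(9, 7): 7² ≡ 5, rhs ≡ 5 → on.
(8, 8): 8² ≡ 9, rhs ≡ 9 → on.
(4, 3): 3² ≡ 9, rhs ≡ 5 → off.

2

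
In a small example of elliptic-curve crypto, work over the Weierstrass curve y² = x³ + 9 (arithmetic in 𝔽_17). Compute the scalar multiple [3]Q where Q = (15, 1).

(0, 3)

Repeated addition: build up to 3Q.
2Q: tangent at (15, 1): λ = (3·15² + 0)/(2·1) ≡ 12/2. 2⁻¹ ≡ 9 (mod 17), so λ ≡ 12·9 ≡ 6.
  x = λ² - 15 - 15 = 36 - 30 ≡ 6; y = λ·(15 - 6) - 1 ≡ 2. → (6, 2)
3Q: (6, 2) + (15, 1). λ = (1 - 2)/(15 - 6) ≡ 16/9 mod 17. 9⁻¹ ≡ 2 (mod 17), so λ ≡ 15.
  x = λ² - 6 - 15 = 225 - 21 ≡ 0; y = λ·(6 - 0) - 2 ≡ 3. → (0, 3)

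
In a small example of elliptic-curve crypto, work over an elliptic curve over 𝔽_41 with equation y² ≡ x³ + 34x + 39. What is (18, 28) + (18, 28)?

(21, 25)

tangent at (18, 28): λ = (3·18² + 34)/(2·28) ≡ 22/15. 15⁻¹ ≡ 11 (mod 41), so λ ≡ 22·11 ≡ 37.
  x = λ² - 18 - 18 = 1369 - 36 ≡ 21; y = λ·(18 - 21) - 28 ≡ 25. → (21, 25)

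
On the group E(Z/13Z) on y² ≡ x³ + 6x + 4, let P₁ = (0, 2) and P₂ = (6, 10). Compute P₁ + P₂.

(0, 2) + (6, 10). λ = (10 - 2)/(6 - 0) ≡ 8/6 mod 13. 6⁻¹ ≡ 11 (mod 13) since 6·11 = 66 ≡ 1, so λ ≡ 10.
  x = λ² - 0 - 6 = 100 - 6 ≡ 3; y = λ·(0 - 3) - 2 ≡ 7. → (3, 7)

(3, 7)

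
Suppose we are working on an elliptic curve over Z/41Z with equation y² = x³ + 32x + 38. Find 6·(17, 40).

Write G = (17, 40).
Double-and-add on 6 = (110)₂. Start with G = (17, 40) for the leading 1-bit.
double: tangent at (17, 40): λ = (3·17² + 32)/(2·40) ≡ 38/39. 39⁻¹ ≡ 20 (mod 41), so λ ≡ 38·20 ≡ 22.
  x = λ² - 17 - 17 = 484 - 34 ≡ 40; y = λ·(17 - 40) - 40 ≡ 28. → (40, 28)
add G: (40, 28) + (17, 40). λ = (40 - 28)/(17 - 40) ≡ 12/18 mod 41. 18⁻¹ ≡ 16 (mod 41) since 18·16 = 288 ≡ 1, so λ ≡ 28.
  x = λ² - 40 - 17 = 784 - 57 ≡ 30; y = λ·(40 - 30) - 28 ≡ 6. → (30, 6)
double: tangent at (30, 6): λ = (3·30² + 32)/(2·6) ≡ 26/12. 12⁻¹ ≡ 24 (mod 41), so λ ≡ 26·24 ≡ 9.
  x = λ² - 30 - 30 = 81 - 60 ≡ 21; y = λ·(30 - 21) - 6 ≡ 34. → (21, 34)

(21, 34)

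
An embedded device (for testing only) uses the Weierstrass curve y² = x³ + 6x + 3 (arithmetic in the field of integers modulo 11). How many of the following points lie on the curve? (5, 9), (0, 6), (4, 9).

(5, 9): 9² ≡ 4, rhs ≡ 4 → on.
(0, 6): 6² ≡ 3, rhs ≡ 3 → on.
(4, 9): 9² ≡ 4, rhs ≡ 3 → off.

2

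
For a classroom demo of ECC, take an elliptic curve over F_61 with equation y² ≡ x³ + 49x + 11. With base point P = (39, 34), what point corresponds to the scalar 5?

Double-and-add on 5 = (101)₂. Start with P = (39, 34) for the leading 1-bit.
double: tangent at (39, 34): λ = (3·39² + 49)/(2·34) ≡ 37/7. 7⁻¹ ≡ 35 (mod 61) since 7·35 = 245 ≡ 1, so λ ≡ 37·35 ≡ 14.
  x = λ² - 39 - 39 = 196 - 78 ≡ 57; y = λ·(39 - 57) - 34 ≡ 19. → (57, 19)
double: tangent at (57, 19): λ = (3·57² + 49)/(2·19) ≡ 36/38. 38⁻¹ ≡ 53 (mod 61), so λ ≡ 36·53 ≡ 17.
  x = λ² - 57 - 57 = 289 - 114 ≡ 53; y = λ·(57 - 53) - 19 ≡ 49. → (53, 49)
add P: (53, 49) + (39, 34). λ = (34 - 49)/(39 - 53) ≡ 46/47 mod 61. 47⁻¹ ≡ 13 (mod 61) since 47·13 = 611 ≡ 1, so λ ≡ 49.
  x = λ² - 53 - 39 = 2401 - 92 ≡ 52; y = λ·(53 - 52) - 49 ≡ 0. → (52, 0)

(52, 0)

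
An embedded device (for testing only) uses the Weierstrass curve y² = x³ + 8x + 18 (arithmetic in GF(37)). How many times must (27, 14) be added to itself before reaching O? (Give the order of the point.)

7

2P: tangent at (27, 14): λ = (3·27² + 8)/(2·14) ≡ 12/28. 28⁻¹ ≡ 4 (mod 37) since 28·4 = 112 ≡ 1, so λ ≡ 12·4 ≡ 11.
  x = λ² - 27 - 27 = 121 - 54 ≡ 30; y = λ·(27 - 30) - 14 ≡ 27. → (30, 27)
3P: (30, 27) + (27, 14). λ = (14 - 27)/(27 - 30) ≡ 24/34 mod 37. 34⁻¹ ≡ 12 (mod 37) since 34·12 = 408 ≡ 1, so λ ≡ 29.
  x = λ² - 30 - 27 = 841 - 57 ≡ 7; y = λ·(30 - 7) - 27 ≡ 11. → (7, 11)
4P: (7, 11) + (27, 14). λ = (14 - 11)/(27 - 7) ≡ 3/20 mod 37. 20⁻¹ ≡ 13 (mod 37), so λ ≡ 2.
  x = λ² - 7 - 27 = 4 - 34 ≡ 7; y = λ·(7 - 7) - 11 ≡ 26. → (7, 26)
5P: (7, 26) + (27, 14). λ = (14 - 26)/(27 - 7) ≡ 25/20 mod 37. 20⁻¹ ≡ 13 (mod 37) since 20·13 = 260 ≡ 1, so λ ≡ 29.
  x = λ² - 7 - 27 = 841 - 34 ≡ 30; y = λ·(7 - 30) - 26 ≡ 10. → (30, 10)
6P: (30, 10) + (27, 14). λ = (14 - 10)/(27 - 30) ≡ 4/34 mod 37. 34⁻¹ ≡ 12 (mod 37) since 34·12 = 408 ≡ 1, so λ ≡ 11.
  x = λ² - 30 - 27 = 121 - 57 ≡ 27; y = λ·(30 - 27) - 10 ≡ 23. → (27, 23)
7P: (27, 23) + (27, 14): same x and y₁ ≡ -y₂, so the sum is O.
7P = O, so the order is 7.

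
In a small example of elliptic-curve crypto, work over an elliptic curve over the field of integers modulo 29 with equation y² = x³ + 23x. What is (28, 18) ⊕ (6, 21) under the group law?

(28, 18) + (6, 21). λ = (21 - 18)/(6 - 28) ≡ 3/7 mod 29. 7⁻¹ ≡ 25 (mod 29), so λ ≡ 17.
  x = λ² - 28 - 6 = 289 - 34 ≡ 23; y = λ·(28 - 23) - 18 ≡ 9. → (23, 9)

(23, 9)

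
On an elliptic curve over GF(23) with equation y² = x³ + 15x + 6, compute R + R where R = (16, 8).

(22, 6)

tangent at (16, 8): λ = (3·16² + 15)/(2·8) ≡ 1/16. 16⁻¹ ≡ 13 (mod 23), so λ ≡ 1·13 ≡ 13.
  x = λ² - 16 - 16 = 169 - 32 ≡ 22; y = λ·(16 - 22) - 8 ≡ 6. → (22, 6)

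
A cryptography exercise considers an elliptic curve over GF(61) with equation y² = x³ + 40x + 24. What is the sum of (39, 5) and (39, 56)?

O

The two points share x = 39 and their y-coordinates satisfy 5 + 56 ≡ 0 (mod 61), so they are inverses. Their sum is 𝒪.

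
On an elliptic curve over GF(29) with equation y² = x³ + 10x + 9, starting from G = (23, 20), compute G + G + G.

(0, 3)

Repeated addition: build up to 3G.
2G: tangent at (23, 20): λ = (3·23² + 10)/(2·20) ≡ 2/11. 11⁻¹ ≡ 8 (mod 29), so λ ≡ 2·8 ≡ 16.
  x = λ² - 23 - 23 = 256 - 46 ≡ 7; y = λ·(23 - 7) - 20 ≡ 4. → (7, 4)
3G: (7, 4) + (23, 20). λ = (20 - 4)/(23 - 7) ≡ 16/16 mod 29. 16⁻¹ ≡ 20 (mod 29), so λ ≡ 1.
  x = λ² - 7 - 23 = 1 - 30 ≡ 0; y = λ·(7 - 0) - 4 ≡ 3. → (0, 3)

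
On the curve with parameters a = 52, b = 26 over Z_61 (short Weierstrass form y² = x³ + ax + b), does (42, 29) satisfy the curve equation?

yes

y² = 29² ≡ 48; x³ + 52x + 26 = 76298 ≡ 48 (mod 61). 48 = 48.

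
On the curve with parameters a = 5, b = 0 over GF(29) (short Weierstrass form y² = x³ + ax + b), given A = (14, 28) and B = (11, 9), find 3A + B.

(1, 8)

First 3A:
Repeated addition: build up to 3A.
2A: tangent at (14, 28): λ = (3·14² + 5)/(2·28) ≡ 13/27. 27⁻¹ ≡ 14 (mod 29), so λ ≡ 13·14 ≡ 8.
  x = λ² - 14 - 14 = 64 - 28 ≡ 7; y = λ·(14 - 7) - 28 ≡ 28. → (7, 28)
3A: (7, 28) + (14, 28). λ = (28 - 28)/(14 - 7) ≡ 0/7 mod 29. 7⁻¹ ≡ 25 (mod 29), so λ ≡ 0.
  x = λ² - 7 - 14 = 0 - 21 ≡ 8; y = λ·(7 - 8) - 28 ≡ 1. → (8, 1)
3A = (8, 1).
Finally 3A + B:
(8, 1) + (11, 9). λ = (9 - 1)/(11 - 8) ≡ 8/3 mod 29. 3⁻¹ ≡ 10 (mod 29), so λ ≡ 22.
  x = λ² - 8 - 11 = 484 - 19 ≡ 1; y = λ·(8 - 1) - 1 ≡ 8. → (1, 8)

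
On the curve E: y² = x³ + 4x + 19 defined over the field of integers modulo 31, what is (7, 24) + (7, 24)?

(0, 9)

tangent at (7, 24): λ = (3·7² + 4)/(2·24) ≡ 27/17. 17⁻¹ ≡ 11 (mod 31), so λ ≡ 27·11 ≡ 18.
  x = λ² - 7 - 7 = 324 - 14 ≡ 0; y = λ·(7 - 0) - 24 ≡ 9. → (0, 9)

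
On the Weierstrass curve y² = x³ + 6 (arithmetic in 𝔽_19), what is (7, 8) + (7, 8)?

tangent at (7, 8): λ = (3·7² + 0)/(2·8) ≡ 14/16. 16⁻¹ ≡ 6 (mod 19), so λ ≡ 14·6 ≡ 8.
  x = λ² - 7 - 7 = 64 - 14 ≡ 12; y = λ·(7 - 12) - 8 ≡ 9. → (12, 9)

(12, 9)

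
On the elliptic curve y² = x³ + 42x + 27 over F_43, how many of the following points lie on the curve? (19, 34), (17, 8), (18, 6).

(19, 34): 34² ≡ 38, rhs ≡ 30 → off.
(17, 8): 8² ≡ 21, rhs ≡ 21 → on.
(18, 6): 6² ≡ 36, rhs ≡ 36 → on.

2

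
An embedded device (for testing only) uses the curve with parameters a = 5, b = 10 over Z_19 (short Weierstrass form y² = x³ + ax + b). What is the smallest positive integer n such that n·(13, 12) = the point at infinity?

2P: tangent at (13, 12): λ = (3·13² + 5)/(2·12) ≡ 18/5. 5⁻¹ ≡ 4 (mod 19), so λ ≡ 18·4 ≡ 15.
  x = λ² - 13 - 13 = 225 - 26 ≡ 9; y = λ·(13 - 9) - 12 ≡ 10. → (9, 10)
3P: (9, 10) + (13, 12). λ = (12 - 10)/(13 - 9) ≡ 2/4 mod 19. 4⁻¹ ≡ 5 (mod 19) since 4·5 = 20 ≡ 1, so λ ≡ 10.
  x = λ² - 9 - 13 = 100 - 22 ≡ 2; y = λ·(9 - 2) - 10 ≡ 3. → (2, 3)
4P: (2, 3) + (13, 12). λ = (12 - 3)/(13 - 2) ≡ 9/11 mod 19. 11⁻¹ ≡ 7 (mod 19), so λ ≡ 6.
  x = λ² - 2 - 13 = 36 - 15 ≡ 2; y = λ·(2 - 2) - 3 ≡ 16. → (2, 16)
5P: (2, 16) + (13, 12). λ = (12 - 16)/(13 - 2) ≡ 15/11 mod 19. 11⁻¹ ≡ 7 (mod 19), so λ ≡ 10.
  x = λ² - 2 - 13 = 100 - 15 ≡ 9; y = λ·(2 - 9) - 16 ≡ 9. → (9, 9)
6P: (9, 9) + (13, 12). λ = (12 - 9)/(13 - 9) ≡ 3/4 mod 19. 4⁻¹ ≡ 5 (mod 19), so λ ≡ 15.
  x = λ² - 9 - 13 = 225 - 22 ≡ 13; y = λ·(9 - 13) - 9 ≡ 7. → (13, 7)
7P: (13, 7) + (13, 12): same x and y₁ ≡ -y₂, so the sum is the point at infinity.
7P = the point at infinity, so the order is 7.

7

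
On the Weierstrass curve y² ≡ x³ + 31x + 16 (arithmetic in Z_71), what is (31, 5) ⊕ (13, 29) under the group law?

(31, 5) + (13, 29). λ = (29 - 5)/(13 - 31) ≡ 24/53 mod 71. 53⁻¹ ≡ 67 (mod 71) since 53·67 = 3551 ≡ 1, so λ ≡ 46.
  x = λ² - 31 - 13 = 2116 - 44 ≡ 13; y = λ·(31 - 13) - 5 ≡ 42. → (13, 42)

(13, 42)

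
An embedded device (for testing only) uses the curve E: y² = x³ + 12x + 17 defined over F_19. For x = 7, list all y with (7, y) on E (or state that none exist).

8, 11

x³ + 12x + 17 = 444 ≡ 7 (mod 19).
Square roots of 7 mod 19: 8 and 11 (since 8² = 64 ≡ 7).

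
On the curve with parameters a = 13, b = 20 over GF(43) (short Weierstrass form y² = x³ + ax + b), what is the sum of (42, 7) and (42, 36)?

O

The two points share x = 42 and their y-coordinates satisfy 7 + 36 ≡ 0 (mod 43), so they are inverses. Their sum is 𝒪.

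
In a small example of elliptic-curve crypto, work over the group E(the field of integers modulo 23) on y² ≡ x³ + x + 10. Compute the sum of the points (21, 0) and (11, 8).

(21, 0) + (11, 8). λ = (8 - 0)/(11 - 21) ≡ 8/13 mod 23. 13⁻¹ ≡ 16 (mod 23), so λ ≡ 13.
  x = λ² - 21 - 11 = 169 - 32 ≡ 22; y = λ·(21 - 22) - 0 ≡ 10. → (22, 10)

(22, 10)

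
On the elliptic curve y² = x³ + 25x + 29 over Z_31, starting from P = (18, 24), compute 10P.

(15, 20)

Repeated addition: build up to 10P.
2P: tangent at (18, 24): λ = (3·18² + 25)/(2·24) ≡ 5/17. 17⁻¹ ≡ 11 (mod 31), so λ ≡ 5·11 ≡ 24.
  x = λ² - 18 - 18 = 576 - 36 ≡ 13; y = λ·(18 - 13) - 24 ≡ 3. → (13, 3)
3P: (13, 3) + (18, 24). λ = (24 - 3)/(18 - 13) ≡ 21/5 mod 31. 5⁻¹ ≡ 25 (mod 31), so λ ≡ 29.
  x = λ² - 13 - 18 = 841 - 31 ≡ 4; y = λ·(13 - 4) - 3 ≡ 10. → (4, 10)
4P: (4, 10) + (18, 24). λ = (24 - 10)/(18 - 4) ≡ 14/14 mod 31. 14⁻¹ ≡ 20 (mod 31), so λ ≡ 1.
  x = λ² - 4 - 18 = 1 - 22 ≡ 10; y = λ·(4 - 10) - 10 ≡ 15. → (10, 15)
5P: (10, 15) + (18, 24). λ = (24 - 15)/(18 - 10) ≡ 9/8 mod 31. 8⁻¹ ≡ 4 (mod 31), so λ ≡ 5.
  x = λ² - 10 - 18 = 25 - 28 ≡ 28; y = λ·(10 - 28) - 15 ≡ 19. → (28, 19)
6P: (28, 19) + (18, 24). λ = (24 - 19)/(18 - 28) ≡ 5/21 mod 31. 21⁻¹ ≡ 3 (mod 31) since 21·3 = 63 ≡ 1, so λ ≡ 15.
  x = λ² - 28 - 18 = 225 - 46 ≡ 24; y = λ·(28 - 24) - 19 ≡ 10. → (24, 10)
7P: (24, 10) + (18, 24). λ = (24 - 10)/(18 - 24) ≡ 14/25 mod 31. 25⁻¹ ≡ 5 (mod 31) since 25·5 = 125 ≡ 1, so λ ≡ 8.
  x = λ² - 24 - 18 = 64 - 42 ≡ 22; y = λ·(24 - 22) - 10 ≡ 6. → (22, 6)
8P: (22, 6) + (18, 24). λ = (24 - 6)/(18 - 22) ≡ 18/27 mod 31. 27⁻¹ ≡ 23 (mod 31), so λ ≡ 11.
  x = λ² - 22 - 18 = 121 - 40 ≡ 19; y = λ·(22 - 19) - 6 ≡ 27. → (19, 27)
9P: (19, 27) + (18, 24). λ = (24 - 27)/(18 - 19) ≡ 28/30 mod 31. 30⁻¹ ≡ 30 (mod 31), so λ ≡ 3.
  x = λ² - 19 - 18 = 9 - 37 ≡ 3; y = λ·(19 - 3) - 27 ≡ 21. → (3, 21)
10P: (3, 21) + (18, 24). λ = (24 - 21)/(18 - 3) ≡ 3/15 mod 31. 15⁻¹ ≡ 29 (mod 31) since 15·29 = 435 ≡ 1, so λ ≡ 25.
  x = λ² - 3 - 18 = 625 - 21 ≡ 15; y = λ·(3 - 15) - 21 ≡ 20. → (15, 20)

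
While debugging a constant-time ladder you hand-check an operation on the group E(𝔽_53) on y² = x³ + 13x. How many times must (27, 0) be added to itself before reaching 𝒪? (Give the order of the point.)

2P: (27, 0) + (27, 0): same x and y₁ ≡ -y₂, so the sum is 𝒪.
2P = 𝒪, so the order is 2.

2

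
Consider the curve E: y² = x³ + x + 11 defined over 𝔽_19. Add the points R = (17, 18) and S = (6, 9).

(17, 18) + (6, 9). λ = (9 - 18)/(6 - 17) ≡ 10/8 mod 19. 8⁻¹ ≡ 12 (mod 19) since 8·12 = 96 ≡ 1, so λ ≡ 6.
  x = λ² - 17 - 6 = 36 - 23 ≡ 13; y = λ·(17 - 13) - 18 ≡ 6. → (13, 6)

(13, 6)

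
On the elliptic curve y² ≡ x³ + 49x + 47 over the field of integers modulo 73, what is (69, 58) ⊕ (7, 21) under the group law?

(69, 58) + (7, 21). λ = (21 - 58)/(7 - 69) ≡ 36/11 mod 73. 11⁻¹ ≡ 20 (mod 73), so λ ≡ 63.
  x = λ² - 69 - 7 = 3969 - 76 ≡ 24; y = λ·(69 - 24) - 58 ≡ 3. → (24, 3)

(24, 3)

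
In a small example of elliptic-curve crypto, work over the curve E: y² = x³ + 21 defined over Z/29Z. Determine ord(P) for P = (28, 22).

10

2P: tangent at (28, 22): λ = (3·28² + 0)/(2·22) ≡ 3/15. 15⁻¹ ≡ 2 (mod 29), so λ ≡ 3·2 ≡ 6.
  x = λ² - 28 - 28 = 36 - 56 ≡ 9; y = λ·(28 - 9) - 22 ≡ 5. → (9, 5)
3P: (9, 5) + (28, 22). λ = (22 - 5)/(28 - 9) ≡ 17/19 mod 29. 19⁻¹ ≡ 26 (mod 29) since 19·26 = 494 ≡ 1, so λ ≡ 7.
  x = λ² - 9 - 28 = 49 - 37 ≡ 12; y = λ·(9 - 12) - 5 ≡ 3. → (12, 3)
4P: (12, 3) + (28, 22). λ = (22 - 3)/(28 - 12) ≡ 19/16 mod 29. 16⁻¹ ≡ 20 (mod 29) since 16·20 = 320 ≡ 1, so λ ≡ 3.
  x = λ² - 12 - 28 = 9 - 40 ≡ 27; y = λ·(12 - 27) - 3 ≡ 10. → (27, 10)
5P: (27, 10) + (28, 22). λ = (22 - 10)/(28 - 27) ≡ 12/1 mod 29. 1⁻¹ ≡ 1 (mod 29), so λ ≡ 12.
  x = λ² - 27 - 28 = 144 - 55 ≡ 2; y = λ·(27 - 2) - 10 ≡ 0. → (2, 0)
6P: (2, 0) + (28, 22). λ = (22 - 0)/(28 - 2) ≡ 22/26 mod 29. 26⁻¹ ≡ 19 (mod 29) since 26·19 = 494 ≡ 1, so λ ≡ 12.
  x = λ² - 2 - 28 = 144 - 30 ≡ 27; y = λ·(2 - 27) - 0 ≡ 19. → (27, 19)
7P: (27, 19) + (28, 22). λ = (22 - 19)/(28 - 27) ≡ 3/1 mod 29. 1⁻¹ ≡ 1 (mod 29), so λ ≡ 3.
  x = λ² - 27 - 28 = 9 - 55 ≡ 12; y = λ·(27 - 12) - 19 ≡ 26. → (12, 26)
8P: (12, 26) + (28, 22). λ = (22 - 26)/(28 - 12) ≡ 25/16 mod 29. 16⁻¹ ≡ 20 (mod 29), so λ ≡ 7.
  x = λ² - 12 - 28 = 49 - 40 ≡ 9; y = λ·(12 - 9) - 26 ≡ 24. → (9, 24)
9P: (9, 24) + (28, 22). λ = (22 - 24)/(28 - 9) ≡ 27/19 mod 29. 19⁻¹ ≡ 26 (mod 29) since 19·26 = 494 ≡ 1, so λ ≡ 6.
  x = λ² - 9 - 28 = 36 - 37 ≡ 28; y = λ·(9 - 28) - 24 ≡ 7. → (28, 7)
10P: (28, 7) + (28, 22): same x and y₁ ≡ -y₂, so the sum is O.
10P = O, so the order is 10.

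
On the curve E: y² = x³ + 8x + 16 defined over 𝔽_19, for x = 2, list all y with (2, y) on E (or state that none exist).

none

x³ + 8x + 16 = 40 ≡ 2 (mod 19).
2 is a non-residue mod 19; no y exists.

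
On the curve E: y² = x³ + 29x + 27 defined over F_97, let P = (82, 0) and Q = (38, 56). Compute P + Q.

(66, 59)

(82, 0) + (38, 56). λ = (56 - 0)/(38 - 82) ≡ 56/53 mod 97. 53⁻¹ ≡ 11 (mod 97), so λ ≡ 34.
  x = λ² - 82 - 38 = 1156 - 120 ≡ 66; y = λ·(82 - 66) - 0 ≡ 59. → (66, 59)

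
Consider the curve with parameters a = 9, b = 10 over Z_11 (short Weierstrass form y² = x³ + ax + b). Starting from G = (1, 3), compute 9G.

Double-and-add on 9 = (1001)₂. Start with G = (1, 3) for the leading 1-bit.
double: tangent at (1, 3): λ = (3·1² + 9)/(2·3) ≡ 1/6. 6⁻¹ ≡ 2 (mod 11) since 6·2 = 12 ≡ 1, so λ ≡ 1·2 ≡ 2.
  x = λ² - 1 - 1 = 4 - 2 ≡ 2; y = λ·(1 - 2) - 3 ≡ 6. → (2, 6)
double: tangent at (2, 6): λ = (3·2² + 9)/(2·6) ≡ 10/1. 1⁻¹ ≡ 1 (mod 11) since 1·1 = 1 ≡ 1, so λ ≡ 10·1 ≡ 10.
  x = λ² - 2 - 2 = 100 - 4 ≡ 8; y = λ·(2 - 8) - 6 ≡ 0. → (8, 0)
double: (8, 0) + (8, 0): same x and y₁ ≡ -y₂, so the sum is 𝒪.
add G: 𝒪 + (1, 3) = (1, 3) (identity).

(1, 3)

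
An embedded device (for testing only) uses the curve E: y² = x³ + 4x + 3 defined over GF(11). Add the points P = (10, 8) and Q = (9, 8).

(10, 8) + (9, 8). λ = (8 - 8)/(9 - 10) ≡ 0/10 mod 11. 10⁻¹ ≡ 10 (mod 11) since 10·10 = 100 ≡ 1, so λ ≡ 0.
  x = λ² - 10 - 9 = 0 - 19 ≡ 3; y = λ·(10 - 3) - 8 ≡ 3. → (3, 3)

(3, 3)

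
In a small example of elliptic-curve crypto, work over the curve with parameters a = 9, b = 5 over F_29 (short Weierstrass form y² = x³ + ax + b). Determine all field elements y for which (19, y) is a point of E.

x³ + 9x + 5 = 7035 ≡ 17 (mod 29).
17 is a non-residue mod 29; no y exists.

none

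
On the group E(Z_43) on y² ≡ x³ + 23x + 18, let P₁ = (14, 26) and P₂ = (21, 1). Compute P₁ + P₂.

(19, 41)

(14, 26) + (21, 1). λ = (1 - 26)/(21 - 14) ≡ 18/7 mod 43. 7⁻¹ ≡ 37 (mod 43) since 7·37 = 259 ≡ 1, so λ ≡ 21.
  x = λ² - 14 - 21 = 441 - 35 ≡ 19; y = λ·(14 - 19) - 26 ≡ 41. → (19, 41)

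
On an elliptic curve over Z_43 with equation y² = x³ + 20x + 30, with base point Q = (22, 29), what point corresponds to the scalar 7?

Repeated addition: build up to 7Q.
2Q: tangent at (22, 29): λ = (3·22² + 20)/(2·29) ≡ 10/15. 15⁻¹ ≡ 23 (mod 43), so λ ≡ 10·23 ≡ 15.
  x = λ² - 22 - 22 = 225 - 44 ≡ 9; y = λ·(22 - 9) - 29 ≡ 37. → (9, 37)
3Q: (9, 37) + (22, 29). λ = (29 - 37)/(22 - 9) ≡ 35/13 mod 43. 13⁻¹ ≡ 10 (mod 43) since 13·10 = 130 ≡ 1, so λ ≡ 6.
  x = λ² - 9 - 22 = 36 - 31 ≡ 5; y = λ·(9 - 5) - 37 ≡ 30. → (5, 30)
4Q: (5, 30) + (22, 29). λ = (29 - 30)/(22 - 5) ≡ 42/17 mod 43. 17⁻¹ ≡ 38 (mod 43), so λ ≡ 5.
  x = λ² - 5 - 22 = 25 - 27 ≡ 41; y = λ·(5 - 41) - 30 ≡ 5. → (41, 5)
5Q: (41, 5) + (22, 29). λ = (29 - 5)/(22 - 41) ≡ 24/24 mod 43. 24⁻¹ ≡ 9 (mod 43), so λ ≡ 1.
  x = λ² - 41 - 22 = 1 - 63 ≡ 24; y = λ·(41 - 24) - 5 ≡ 12. → (24, 12)
6Q: (24, 12) + (22, 29). λ = (29 - 12)/(22 - 24) ≡ 17/41 mod 43. 41⁻¹ ≡ 21 (mod 43), so λ ≡ 13.
  x = λ² - 24 - 22 = 169 - 46 ≡ 37; y = λ·(24 - 37) - 12 ≡ 34. → (37, 34)
7Q: (37, 34) + (22, 29). λ = (29 - 34)/(22 - 37) ≡ 38/28 mod 43. 28⁻¹ ≡ 20 (mod 43) since 28·20 = 560 ≡ 1, so λ ≡ 29.
  x = λ² - 37 - 22 = 841 - 59 ≡ 8; y = λ·(37 - 8) - 34 ≡ 33. → (8, 33)

(8, 33)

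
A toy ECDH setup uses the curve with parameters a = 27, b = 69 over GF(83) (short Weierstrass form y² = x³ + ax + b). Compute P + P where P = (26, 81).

tangent at (26, 81): λ = (3·26² + 27)/(2·81) ≡ 63/79. 79⁻¹ ≡ 62 (mod 83) since 79·62 = 4898 ≡ 1, so λ ≡ 63·62 ≡ 5.
  x = λ² - 26 - 26 = 25 - 52 ≡ 56; y = λ·(26 - 56) - 81 ≡ 18. → (56, 18)

(56, 18)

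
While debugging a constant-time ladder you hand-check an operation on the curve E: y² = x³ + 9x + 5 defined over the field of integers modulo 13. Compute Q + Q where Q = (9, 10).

tangent at (9, 10): λ = (3·9² + 9)/(2·10) ≡ 5/7. 7⁻¹ ≡ 2 (mod 13) since 7·2 = 14 ≡ 1, so λ ≡ 5·2 ≡ 10.
  x = λ² - 9 - 9 = 100 - 18 ≡ 4; y = λ·(9 - 4) - 10 ≡ 1. → (4, 1)

(4, 1)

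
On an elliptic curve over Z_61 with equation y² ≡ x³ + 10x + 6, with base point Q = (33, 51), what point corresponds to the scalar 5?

Double-and-add on 5 = (101)₂. Start with Q = (33, 51) for the leading 1-bit.
double: tangent at (33, 51): λ = (3·33² + 10)/(2·51) ≡ 44/41. 41⁻¹ ≡ 3 (mod 61) since 41·3 = 123 ≡ 1, so λ ≡ 44·3 ≡ 10.
  x = λ² - 33 - 33 = 100 - 66 ≡ 34; y = λ·(33 - 34) - 51 ≡ 0. → (34, 0)
double: (34, 0) + (34, 0): same x and y₁ ≡ -y₂, so the sum is the point at infinity.
add Q: the point at infinity + (33, 51) = (33, 51) (identity).

(33, 51)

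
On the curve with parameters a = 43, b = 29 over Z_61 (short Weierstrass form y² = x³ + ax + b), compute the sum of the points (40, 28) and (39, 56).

(40, 28) + (39, 56). λ = (56 - 28)/(39 - 40) ≡ 28/60 mod 61. 60⁻¹ ≡ 60 (mod 61), so λ ≡ 33.
  x = λ² - 40 - 39 = 1089 - 79 ≡ 34; y = λ·(40 - 34) - 28 ≡ 48. → (34, 48)

(34, 48)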